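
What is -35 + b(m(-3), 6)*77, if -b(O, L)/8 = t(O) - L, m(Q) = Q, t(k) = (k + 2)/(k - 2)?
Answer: 17689/5 ≈ 3537.8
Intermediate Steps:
t(k) = (2 + k)/(-2 + k)
b(O, L) = 8*L - 8*(2 + O)/(-2 + O) (b(O, L) = -8*((2 + O)/(-2 + O) - L) = -8*(-L + (2 + O)/(-2 + O)) = 8*L - 8*(2 + O)/(-2 + O))
-35 + b(m(-3), 6)*77 = -35 + (8*(-2 - 1*(-3) + 6*(-2 - 3))/(-2 - 3))*77 = -35 + (8*(-2 + 3 + 6*(-5))/(-5))*77 = -35 + (8*(-1/5)*(-2 + 3 - 30))*77 = -35 + (8*(-1/5)*(-29))*77 = -35 + (232/5)*77 = -35 + 17864/5 = 17689/5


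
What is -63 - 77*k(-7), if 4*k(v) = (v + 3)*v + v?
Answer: -1869/4 ≈ -467.25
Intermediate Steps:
k(v) = v/4 + v*(3 + v)/4 (k(v) = ((v + 3)*v + v)/4 = ((3 + v)*v + v)/4 = (v*(3 + v) + v)/4 = (v + v*(3 + v))/4 = v/4 + v*(3 + v)/4)
-63 - 77*k(-7) = -63 - 77*(-7)*(4 - 7)/4 = -63 - 77*(-7)*(-3)/4 = -63 - 77*21/4 = -63 - 1617/4 = -1869/4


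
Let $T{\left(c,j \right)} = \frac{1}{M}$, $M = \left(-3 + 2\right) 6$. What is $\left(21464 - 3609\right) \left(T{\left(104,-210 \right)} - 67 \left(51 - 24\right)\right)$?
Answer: $- \frac{193816025}{6} \approx -3.2303 \cdot 10^{7}$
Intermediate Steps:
$M = -6$ ($M = \left(-1\right) 6 = -6$)
$T{\left(c,j \right)} = - \frac{1}{6}$ ($T{\left(c,j \right)} = \frac{1}{-6} = - \frac{1}{6}$)
$\left(21464 - 3609\right) \left(T{\left(104,-210 \right)} - 67 \left(51 - 24\right)\right) = \left(21464 - 3609\right) \left(- \frac{1}{6} - 67 \left(51 - 24\right)\right) = 17855 \left(- \frac{1}{6} - 1809\right) = 17855 \left(- \frac{10855}{6}\right) = - \frac{193816025}{6}$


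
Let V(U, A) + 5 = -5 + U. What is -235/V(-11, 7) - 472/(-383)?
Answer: 99917/8043 ≈ 12.423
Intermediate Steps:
V(U, A) = -10 + U (V(U, A) = -5 + (-5 + U) = -10 + U)
-235/V(-11, 7) - 472/(-383) = -235/(-10 - 11) - 472/(-383) = -235/(-21) - 472*(-1/383) = -235*(-1/21) + 472/383 = 235/21 + 472/383 = 99917/8043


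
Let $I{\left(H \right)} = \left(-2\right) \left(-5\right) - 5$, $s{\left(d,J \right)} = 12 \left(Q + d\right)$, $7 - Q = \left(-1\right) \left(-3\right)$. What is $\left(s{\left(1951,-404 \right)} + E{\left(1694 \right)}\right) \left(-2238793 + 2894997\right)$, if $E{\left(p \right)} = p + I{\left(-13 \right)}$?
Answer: $16509436436$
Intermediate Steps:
$Q = 4$ ($Q = 7 - \left(-1\right) \left(-3\right) = 7 - 3 = 4$)
$s{\left(d,J \right)} = 48 + 12 d$ ($s{\left(d,J \right)} = 12 \left(4 + d\right) = 48 + 12 d$)
$I{\left(H \right)} = 5$ ($I{\left(H \right)} = 10 - 5 = 5$)
$E{\left(p \right)} = 5 + p$ ($E{\left(p \right)} = p + 5 = 5 + p$)
$\left(s{\left(1951,-404 \right)} + E{\left(1694 \right)}\right) \left(-2238793 + 2894997\right) = \left(\left(48 + 12 \cdot 1951\right) + \left(5 + 1694\right)\right) \left(-2238793 + 2894997\right) = \left(\left(48 + 23412\right) + 1699\right) 656204 = \left(23460 + 1699\right) 656204 = 25159 \cdot 656204 = 16509436436$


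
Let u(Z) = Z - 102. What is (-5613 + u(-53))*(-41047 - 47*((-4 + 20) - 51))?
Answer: 227270736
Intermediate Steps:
u(Z) = -102 + Z
(-5613 + u(-53))*(-41047 - 47*((-4 + 20) - 51)) = (-5613 + (-102 - 53))*(-41047 - 47*((-4 + 20) - 51)) = (-5613 - 155)*(-41047 - 47*(16 - 51)) = -5768*(-41047 - 47*(-35)) = -5768*(-41047 + 1645) = -5768*(-39402) = 227270736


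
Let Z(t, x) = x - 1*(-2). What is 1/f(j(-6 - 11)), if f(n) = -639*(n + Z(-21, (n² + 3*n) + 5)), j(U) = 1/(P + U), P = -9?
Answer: -676/2957931 ≈ -0.00022854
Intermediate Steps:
Z(t, x) = 2 + x (Z(t, x) = x + 2 = 2 + x)
j(U) = 1/(-9 + U)
f(n) = -4473 - 2556*n - 639*n² (f(n) = -639*(n + (2 + ((n² + 3*n) + 5))) = -639*(n + (2 + (5 + n² + 3*n))) = -639*(n + (7 + n² + 3*n)) = -639*(7 + n² + 4*n) = -4473 - 2556*n - 639*n²)
1/f(j(-6 - 11)) = 1/(-4473 - 2556/(-9 + (-6 - 11)) - 639/(-9 + (-6 - 11))²) = 1/(-4473 - 2556/(-9 - 17) - 639/(-9 - 17)²) = 1/(-4473 - 2556/(-26) - 639*(1/(-26))²) = 1/(-4473 - 2556*(-1/26) - 639*(-1/26)²) = 1/(-4473 + 1278/13 - 639*1/676) = 1/(-4473 + 1278/13 - 639/676) = 1/(-2957931/676) = -676/2957931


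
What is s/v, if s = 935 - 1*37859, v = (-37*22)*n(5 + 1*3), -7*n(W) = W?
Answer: -64617/1628 ≈ -39.691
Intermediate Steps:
n(W) = -W/7
v = 6512/7 (v = (-37*22)*(-(5 + 1*3)/7) = -(-814)*(5 + 3)/7 = -(-814)*8/7 = -814*(-8/7) = 6512/7 ≈ 930.29)
s = -36924 (s = 935 - 37859 = -36924)
s/v = -36924/6512/7 = -36924*7/6512 = -64617/1628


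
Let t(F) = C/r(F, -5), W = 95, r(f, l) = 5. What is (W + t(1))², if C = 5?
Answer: 9216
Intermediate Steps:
t(F) = 1 (t(F) = 5/5 = 5*(⅕) = 1)
(W + t(1))² = (95 + 1)² = 96² = 9216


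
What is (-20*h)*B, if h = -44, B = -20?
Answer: -17600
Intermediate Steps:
(-20*h)*B = -20*(-44)*(-20) = 880*(-20) = -17600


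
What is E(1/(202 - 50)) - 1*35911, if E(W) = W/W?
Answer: -35910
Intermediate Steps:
E(W) = 1
E(1/(202 - 50)) - 1*35911 = 1 - 1*35911 = 1 - 35911 = -35910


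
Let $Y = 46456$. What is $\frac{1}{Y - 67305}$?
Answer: $- \frac{1}{20849} \approx -4.7964 \cdot 10^{-5}$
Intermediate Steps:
$\frac{1}{Y - 67305} = \frac{1}{46456 - 67305} = \frac{1}{-20849} = - \frac{1}{20849}$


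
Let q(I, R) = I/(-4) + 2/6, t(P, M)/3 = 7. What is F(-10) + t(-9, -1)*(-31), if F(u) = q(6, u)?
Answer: -3913/6 ≈ -652.17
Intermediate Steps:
t(P, M) = 21 (t(P, M) = 3*7 = 21)
q(I, R) = 1/3 - I/4 (q(I, R) = I*(-1/4) + 2*(1/6) = -I/4 + 1/3 = 1/3 - I/4)
F(u) = -7/6 (F(u) = 1/3 - 1/4*6 = 1/3 - 3/2 = -7/6)
F(-10) + t(-9, -1)*(-31) = -7/6 + 21*(-31) = -7/6 - 651 = -3913/6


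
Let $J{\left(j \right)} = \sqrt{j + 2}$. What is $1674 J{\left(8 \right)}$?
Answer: $1674 \sqrt{10} \approx 5293.7$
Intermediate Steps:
$J{\left(j \right)} = \sqrt{2 + j}$
$1674 J{\left(8 \right)} = 1674 \sqrt{2 + 8} = 1674 \sqrt{10}$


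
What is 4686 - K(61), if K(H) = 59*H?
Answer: 1087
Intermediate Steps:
4686 - K(61) = 4686 - 59*61 = 4686 - 1*3599 = 4686 - 3599 = 1087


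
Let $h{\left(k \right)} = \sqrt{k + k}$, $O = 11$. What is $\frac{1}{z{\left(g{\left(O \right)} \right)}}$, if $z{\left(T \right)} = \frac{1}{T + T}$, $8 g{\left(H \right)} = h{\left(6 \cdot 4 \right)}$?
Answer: $\sqrt{3} \approx 1.732$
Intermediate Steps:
$h{\left(k \right)} = \sqrt{2} \sqrt{k}$ ($h{\left(k \right)} = \sqrt{2 k} = \sqrt{2} \sqrt{k}$)
$g{\left(H \right)} = \frac{\sqrt{3}}{2}$ ($g{\left(H \right)} = \frac{\sqrt{2} \sqrt{6 \cdot 4}}{8} = \frac{\sqrt{2} \sqrt{24}}{8} = \frac{\sqrt{2} \cdot 2 \sqrt{6}}{8} = \frac{4 \sqrt{3}}{8} = \frac{\sqrt{3}}{2}$)
$z{\left(T \right)} = \frac{1}{2 T}$
$\frac{1}{z{\left(g{\left(O \right)} \right)}} = \frac{1}{\frac{1}{2} \frac{1}{\frac{1}{2} \sqrt{3}}} = \frac{1}{\frac{1}{2} \frac{2 \sqrt{3}}{3}} = \frac{1}{\frac{1}{3} \sqrt{3}} = \sqrt{3}$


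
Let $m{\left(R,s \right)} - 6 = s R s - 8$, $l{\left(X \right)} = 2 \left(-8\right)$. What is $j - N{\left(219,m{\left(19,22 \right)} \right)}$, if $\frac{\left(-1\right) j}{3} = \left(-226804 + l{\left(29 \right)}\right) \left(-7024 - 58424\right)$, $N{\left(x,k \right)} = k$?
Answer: $-44534755274$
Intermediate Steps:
$l{\left(X \right)} = -16$
$m{\left(R,s \right)} = -2 + R s^{2}$ ($m{\left(R,s \right)} = 6 + \left(s R s - 8\right) = 6 + \left(R s s - 8\right) = 6 + \left(R s^{2} - 8\right) = 6 + \left(-8 + R s^{2}\right) = -2 + R s^{2}$)
$j = -44534746080$ ($j = - 3 \left(-226804 - 16\right) \left(-7024 - 58424\right) = - 3 \left(\left(-226820\right) \left(-65448\right)\right) = \left(-3\right) 14844915360 = -44534746080$)
$j - N{\left(219,m{\left(19,22 \right)} \right)} = -44534746080 - \left(-2 + 19 \cdot 22^{2}\right) = -44534746080 - \left(-2 + 19 \cdot 484\right) = -44534746080 - \left(-2 + 9196\right) = -44534746080 - 9194 = -44534755274$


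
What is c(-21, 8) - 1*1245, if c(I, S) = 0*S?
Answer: -1245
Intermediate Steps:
c(I, S) = 0
c(-21, 8) - 1*1245 = 0 - 1*1245 = 0 - 1245 = -1245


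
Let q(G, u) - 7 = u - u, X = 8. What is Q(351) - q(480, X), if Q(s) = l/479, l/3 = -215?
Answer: -3998/479 ≈ -8.3466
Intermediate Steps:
l = -645 (l = 3*(-215) = -645)
Q(s) = -645/479
q(G, u) = 7 (q(G, u) = 7 + (u - u) = 7 + 0 = 7)
Q(351) - q(480, X) = -645/479 - 1*7 = -645/479 - 7 = -3998/479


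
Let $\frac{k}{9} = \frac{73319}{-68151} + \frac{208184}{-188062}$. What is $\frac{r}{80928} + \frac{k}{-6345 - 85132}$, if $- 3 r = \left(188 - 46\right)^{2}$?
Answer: $- \frac{982485600925958711}{11860254744656558184} \approx -0.082839$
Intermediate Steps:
$k = - \frac{41964698343}{2136102227}$ ($k = 9 \left(\frac{73319}{-68151} + \frac{208184}{-188062}\right) = 9 \left(73319 \left(- \frac{1}{68151}\right) + 208184 \left(- \frac{1}{188062}\right)\right) = 9 \left(- \frac{73319}{68151} - \frac{104092}{94031}\right) = 9 \left(- \frac{13988232781}{6408306681}\right) = - \frac{41964698343}{2136102227} \approx -19.645$)
$r = - \frac{20164}{3}$ ($r = - \frac{\left(188 - 46\right)^{2}}{3} = - \frac{142^{2}}{3} = \left(- \frac{1}{3}\right) 20164 = - \frac{20164}{3} \approx -6721.3$)
$\frac{r}{80928} + \frac{k}{-6345 - 85132} = - \frac{20164}{3 \cdot 80928} - \frac{41964698343}{2136102227 \left(-6345 - 85132\right)} = \left(- \frac{20164}{3}\right) \frac{1}{80928} - \frac{41964698343}{2136102227 \left(-91477\right)} = - \frac{5041}{60696} - - \frac{41964698343}{195404223419279} = - \frac{5041}{60696} + \frac{41964698343}{195404223419279} = - \frac{982485600925958711}{11860254744656558184}$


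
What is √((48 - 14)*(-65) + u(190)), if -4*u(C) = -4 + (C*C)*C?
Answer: I*√1716959 ≈ 1310.3*I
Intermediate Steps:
u(C) = 1 - C³/4 (u(C) = -(-4 + (C*C)*C)/4 = -(-4 + C²*C)/4 = -(-4 + C³)/4 = 1 - C³/4)
√((48 - 14)*(-65) + u(190)) = √((48 - 14)*(-65) + (1 - ¼*190³)) = √(34*(-65) + (1 - ¼*6859000)) = √(-2210 + (1 - 1714750)) = √(-2210 - 1714749) = √(-1716959) = I*√1716959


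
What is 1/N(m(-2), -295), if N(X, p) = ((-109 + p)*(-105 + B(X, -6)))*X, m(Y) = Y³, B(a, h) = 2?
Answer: -1/332896 ≈ -3.0039e-6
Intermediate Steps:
N(X, p) = X*(11227 - 103*p) (N(X, p) = ((-109 + p)*(-105 + 2))*X = ((-109 + p)*(-103))*X = (11227 - 103*p)*X = X*(11227 - 103*p))
1/N(m(-2), -295) = 1/(103*(-2)³*(109 - 1*(-295))) = 1/(103*(-8)*(109 + 295)) = 1/(103*(-8)*404) = 1/(-332896) = -1/332896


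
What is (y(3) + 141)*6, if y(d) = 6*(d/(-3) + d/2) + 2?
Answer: 876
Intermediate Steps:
y(d) = 2 + d (y(d) = 6*(d*(-⅓) + d*(½)) + 2 = 6*(-d/3 + d/2) + 2 = 6*(d/6) + 2 = d + 2 = 2 + d)
(y(3) + 141)*6 = ((2 + 3) + 141)*6 = (5 + 141)*6 = 146*6 = 876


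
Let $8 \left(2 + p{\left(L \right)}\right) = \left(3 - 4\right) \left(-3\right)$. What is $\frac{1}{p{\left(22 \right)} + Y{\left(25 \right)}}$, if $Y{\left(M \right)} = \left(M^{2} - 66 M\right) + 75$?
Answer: $- \frac{8}{7613} \approx -0.0010508$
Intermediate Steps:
$Y{\left(M \right)} = 75 + M^{2} - 66 M$
$p{\left(L \right)} = - \frac{13}{8}$ ($p{\left(L \right)} = -2 + \frac{\left(3 - 4\right) \left(-3\right)}{8} = -2 + \frac{\left(-1\right) \left(-3\right)}{8} = -2 + \frac{1}{8} \cdot 3 = -2 + \frac{3}{8} = - \frac{13}{8}$)
$\frac{1}{p{\left(22 \right)} + Y{\left(25 \right)}} = \frac{1}{- \frac{13}{8} + \left(75 + 25^{2} - 1650\right)} = \frac{1}{- \frac{13}{8} + \left(75 + 625 - 1650\right)} = \frac{1}{- \frac{13}{8} - 950} = \frac{1}{- \frac{7613}{8}} = - \frac{8}{7613}$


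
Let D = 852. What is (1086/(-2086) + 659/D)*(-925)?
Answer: -207848425/888636 ≈ -233.90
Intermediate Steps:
(1086/(-2086) + 659/D)*(-925) = (1086/(-2086) + 659/852)*(-925) = (1086*(-1/2086) + 659*(1/852))*(-925) = (-543/1043 + 659/852)*(-925) = (224701/888636)*(-925) = -207848425/888636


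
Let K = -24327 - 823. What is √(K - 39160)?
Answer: I*√64310 ≈ 253.59*I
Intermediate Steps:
K = -25150
√(K - 39160) = √(-25150 - 39160) = √(-64310) = I*√64310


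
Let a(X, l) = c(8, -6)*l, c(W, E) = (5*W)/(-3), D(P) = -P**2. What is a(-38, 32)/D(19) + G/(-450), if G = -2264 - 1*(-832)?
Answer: 354476/81225 ≈ 4.3641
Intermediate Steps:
c(W, E) = -5*W/3 (c(W, E) = (5*W)*(-1/3) = -5*W/3)
G = -1432 (G = -2264 + 832 = -1432)
a(X, l) = -40*l/3 (a(X, l) = (-5/3*8)*l = -40*l/3)
a(-38, 32)/D(19) + G/(-450) = (-40/3*32)/((-1*19**2)) - 1432/(-450) = -1280/(3*((-1*361))) - 1432*(-1/450) = -1280/3/(-361) + 716/225 = -1280/3*(-1/361) + 716/225 = 1280/1083 + 716/225 = 354476/81225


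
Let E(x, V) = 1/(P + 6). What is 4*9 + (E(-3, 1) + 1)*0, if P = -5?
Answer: 36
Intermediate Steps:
E(x, V) = 1 (E(x, V) = 1/(-5 + 6) = 1/1 = 1)
4*9 + (E(-3, 1) + 1)*0 = 4*9 + (1 + 1)*0 = 36 + 2*0 = 36 + 0 = 36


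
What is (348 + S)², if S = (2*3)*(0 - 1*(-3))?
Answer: 133956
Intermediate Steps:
S = 18 (S = 6*(0 + 3) = 6*3 = 18)
(348 + S)² = (348 + 18)² = 366² = 133956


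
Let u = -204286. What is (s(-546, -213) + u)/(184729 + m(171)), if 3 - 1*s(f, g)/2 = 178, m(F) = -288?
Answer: -204636/184441 ≈ -1.1095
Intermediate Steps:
s(f, g) = -350 (s(f, g) = 6 - 2*178 = 6 - 356 = -350)
(s(-546, -213) + u)/(184729 + m(171)) = (-350 - 204286)/(184729 - 288) = -204636/184441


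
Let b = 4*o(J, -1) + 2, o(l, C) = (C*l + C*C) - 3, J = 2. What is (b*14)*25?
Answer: -4900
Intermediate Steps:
o(l, C) = -3 + C² + C*l (o(l, C) = (C*l + C²) - 3 = (C² + C*l) - 3 = -3 + C² + C*l)
b = -14 (b = 4*(-3 + (-1)² - 1*2) + 2 = 4*(-3 + 1 - 2) + 2 = 4*(-4) + 2 = -16 + 2 = -14)
(b*14)*25 = -14*14*25 = -196*25 = -4900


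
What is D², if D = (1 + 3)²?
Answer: 256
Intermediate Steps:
D = 16 (D = 4² = 16)
D² = 16² = 256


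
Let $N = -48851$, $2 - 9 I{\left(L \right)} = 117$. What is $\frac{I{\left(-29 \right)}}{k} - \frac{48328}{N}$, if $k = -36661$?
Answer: $\frac{15951393137}{16118338599} \approx 0.98964$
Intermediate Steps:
$I{\left(L \right)} = - \frac{115}{9}$ ($I{\left(L \right)} = \frac{2}{9} - 13 = - \frac{115}{9}$)
$\frac{I{\left(-29 \right)}}{k} - \frac{48328}{N} = - \frac{115}{9 \left(-36661\right)} - \frac{48328}{-48851} = \left(- \frac{115}{9}\right) \left(- \frac{1}{36661}\right) - - \frac{48328}{48851} = \frac{115}{329949} + \frac{48328}{48851} = \frac{15951393137}{16118338599}$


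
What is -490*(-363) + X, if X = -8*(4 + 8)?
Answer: 177774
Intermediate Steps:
X = -96 (X = -8*12 = -96)
-490*(-363) + X = -490*(-363) - 96 = 177870 - 96 = 177774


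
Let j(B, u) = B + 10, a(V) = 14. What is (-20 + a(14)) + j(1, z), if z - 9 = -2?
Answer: 5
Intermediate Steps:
z = 7 (z = 9 - 2 = 7)
j(B, u) = 10 + B
(-20 + a(14)) + j(1, z) = (-20 + 14) + (10 + 1) = -6 + 11 = 5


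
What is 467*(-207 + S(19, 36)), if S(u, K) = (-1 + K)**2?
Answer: 475406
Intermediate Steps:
467*(-207 + S(19, 36)) = 467*(-207 + (-1 + 36)**2) = 467*(-207 + 35**2) = 467*(-207 + 1225) = 467*1018 = 475406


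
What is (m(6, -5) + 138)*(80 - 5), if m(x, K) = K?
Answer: 9975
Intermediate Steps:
(m(6, -5) + 138)*(80 - 5) = (-5 + 138)*(80 - 5) = 133*75 = 9975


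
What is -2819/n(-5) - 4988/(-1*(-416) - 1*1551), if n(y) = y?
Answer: 644901/1135 ≈ 568.19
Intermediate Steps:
-2819/n(-5) - 4988/(-1*(-416) - 1*1551) = -2819/(-5) - 4988/(-1*(-416) - 1*1551) = -2819*(-1/5) - 4988/(416 - 1551) = 2819/5 - 4988/(-1135) = 2819/5 - 4988*(-1/1135) = 2819/5 + 4988/1135 = 644901/1135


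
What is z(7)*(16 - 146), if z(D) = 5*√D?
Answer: -650*√7 ≈ -1719.7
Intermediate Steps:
z(7)*(16 - 146) = (5*√7)*(16 - 146) = (5*√7)*(-130) = -650*√7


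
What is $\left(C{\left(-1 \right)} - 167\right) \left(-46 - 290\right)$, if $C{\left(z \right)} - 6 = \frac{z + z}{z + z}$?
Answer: $53760$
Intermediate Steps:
$C{\left(z \right)} = 7$ ($C{\left(z \right)} = 6 + \frac{z + z}{z + z} = 6 + \frac{2 z}{2 z} = 6 + 2 z \frac{1}{2 z} = 6 + 1 = 7$)
$\left(C{\left(-1 \right)} - 167\right) \left(-46 - 290\right) = \left(7 - 167\right) \left(-46 - 290\right) = \left(-160\right) \left(-336\right) = 53760$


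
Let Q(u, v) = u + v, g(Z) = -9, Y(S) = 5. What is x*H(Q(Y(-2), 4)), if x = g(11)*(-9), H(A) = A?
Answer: 729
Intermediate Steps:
x = 81 (x = -9*(-9) = 81)
x*H(Q(Y(-2), 4)) = 81*(5 + 4) = 81*9 = 729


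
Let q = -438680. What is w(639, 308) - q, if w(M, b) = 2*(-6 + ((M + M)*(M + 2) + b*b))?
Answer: 2266792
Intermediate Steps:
w(M, b) = -12 + 2*b**2 + 4*M*(2 + M) (w(M, b) = 2*(-6 + ((2*M)*(2 + M) + b**2)) = 2*(-6 + (2*M*(2 + M) + b**2)) = 2*(-6 + (b**2 + 2*M*(2 + M))) = 2*(-6 + b**2 + 2*M*(2 + M)) = -12 + 2*b**2 + 4*M*(2 + M))
w(639, 308) - q = (-12 + 2*308**2 + 4*639**2 + 8*639) - 1*(-438680) = (-12 + 2*94864 + 4*408321 + 5112) + 438680 = (-12 + 189728 + 1633284 + 5112) + 438680 = 1828112 + 438680 = 2266792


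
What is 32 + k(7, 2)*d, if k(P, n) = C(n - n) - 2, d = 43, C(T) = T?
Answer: -54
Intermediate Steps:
k(P, n) = -2 (k(P, n) = (n - n) - 2 = 0 - 2 = -2)
32 + k(7, 2)*d = 32 - 2*43 = 32 - 86 = -54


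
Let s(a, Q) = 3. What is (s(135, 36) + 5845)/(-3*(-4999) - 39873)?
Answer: -1462/6219 ≈ -0.23509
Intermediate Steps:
(s(135, 36) + 5845)/(-3*(-4999) - 39873) = (3 + 5845)/(-3*(-4999) - 39873) = 5848/(14997 - 39873) = 5848/(-24876) = 5848*(-1/24876) = -1462/6219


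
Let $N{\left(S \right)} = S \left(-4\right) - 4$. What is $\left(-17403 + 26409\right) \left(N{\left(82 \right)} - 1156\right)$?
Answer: $-13400928$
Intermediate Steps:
$N{\left(S \right)} = -4 - 4 S$ ($N{\left(S \right)} = - 4 S - 4 = -4 - 4 S$)
$\left(-17403 + 26409\right) \left(N{\left(82 \right)} - 1156\right) = \left(-17403 + 26409\right) \left(\left(-4 - 328\right) - 1156\right) = 9006 \left(\left(-4 - 328\right) - 1156\right) = 9006 \left(-332 - 1156\right) = 9006 \left(-1488\right) = -13400928$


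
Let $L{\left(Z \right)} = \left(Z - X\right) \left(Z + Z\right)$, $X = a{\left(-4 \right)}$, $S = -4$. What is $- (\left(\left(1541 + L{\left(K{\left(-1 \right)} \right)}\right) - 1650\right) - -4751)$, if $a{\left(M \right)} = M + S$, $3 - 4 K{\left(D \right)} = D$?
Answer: $-4660$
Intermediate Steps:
$K{\left(D \right)} = \frac{3}{4} - \frac{D}{4}$
$a{\left(M \right)} = -4 + M$ ($a{\left(M \right)} = M - 4 = -4 + M$)
$X = -8$ ($X = -4 - 4 = -8$)
$L{\left(Z \right)} = 2 Z \left(8 + Z\right)$ ($L{\left(Z \right)} = \left(Z - -8\right) \left(Z + Z\right) = \left(Z + 8\right) 2 Z = \left(8 + Z\right) 2 Z = 2 Z \left(8 + Z\right)$)
$- (\left(\left(1541 + L{\left(K{\left(-1 \right)} \right)}\right) - 1650\right) - -4751) = - (\left(\left(1541 + 2 \left(\frac{3}{4} - - \frac{1}{4}\right) \left(8 + \left(\frac{3}{4} - - \frac{1}{4}\right)\right)\right) - 1650\right) - -4751) = - (\left(\left(1541 + 2 \left(\frac{3}{4} + \frac{1}{4}\right) \left(8 + \left(\frac{3}{4} + \frac{1}{4}\right)\right)\right) - 1650\right) + 4751) = - (\left(\left(1541 + 2 \cdot 1 \left(8 + 1\right)\right) - 1650\right) + 4751) = - (\left(\left(1541 + 2 \cdot 1 \cdot 9\right) - 1650\right) + 4751) = - (\left(\left(1541 + 18\right) - 1650\right) + 4751) = - (\left(1559 - 1650\right) + 4751) = - (-91 + 4751) = \left(-1\right) 4660 = -4660$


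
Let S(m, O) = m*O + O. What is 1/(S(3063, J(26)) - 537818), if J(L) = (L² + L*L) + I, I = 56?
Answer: 1/3776294 ≈ 2.6481e-7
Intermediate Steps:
J(L) = 56 + 2*L² (J(L) = (L² + L*L) + 56 = (L² + L²) + 56 = 2*L² + 56 = 56 + 2*L²)
S(m, O) = O + O*m (S(m, O) = O*m + O = O + O*m)
1/(S(3063, J(26)) - 537818) = 1/((56 + 2*26²)*(1 + 3063) - 537818) = 1/((56 + 2*676)*3064 - 537818) = 1/((56 + 1352)*3064 - 537818) = 1/(1408*3064 - 537818) = 1/(4314112 - 537818) = 1/3776294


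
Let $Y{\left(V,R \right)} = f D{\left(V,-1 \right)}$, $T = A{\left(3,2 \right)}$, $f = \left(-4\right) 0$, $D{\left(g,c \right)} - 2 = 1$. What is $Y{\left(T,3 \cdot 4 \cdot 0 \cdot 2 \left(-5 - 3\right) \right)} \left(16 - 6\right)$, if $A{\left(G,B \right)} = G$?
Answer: $0$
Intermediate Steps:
$D{\left(g,c \right)} = 3$ ($D{\left(g,c \right)} = 2 + 1 = 3$)
$f = 0$
$T = 3$
$Y{\left(V,R \right)} = 0$ ($Y{\left(V,R \right)} = 0 \cdot 3 = 0$)
$Y{\left(T,3 \cdot 4 \cdot 0 \cdot 2 \left(-5 - 3\right) \right)} \left(16 - 6\right) = 0 \left(16 - 6\right) = 0 \cdot 10 = 0$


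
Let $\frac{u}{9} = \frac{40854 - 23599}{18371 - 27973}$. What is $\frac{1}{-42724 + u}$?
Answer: $- \frac{9602}{410391143} \approx -2.3397 \cdot 10^{-5}$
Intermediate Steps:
$u = - \frac{155295}{9602}$ ($u = 9 \frac{40854 - 23599}{18371 - 27973} = 9 \frac{17255}{-9602} = 9 \cdot 17255 \left(- \frac{1}{9602}\right) = 9 \left(- \frac{17255}{9602}\right) = - \frac{155295}{9602} \approx -16.173$)
$\frac{1}{-42724 + u} = \frac{1}{-42724 - \frac{155295}{9602}} = \frac{1}{- \frac{410391143}{9602}} = - \frac{9602}{410391143}$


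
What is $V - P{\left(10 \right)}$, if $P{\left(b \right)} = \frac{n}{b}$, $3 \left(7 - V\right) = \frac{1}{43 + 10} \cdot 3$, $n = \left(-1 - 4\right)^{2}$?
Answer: $\frac{475}{106} \approx 4.4811$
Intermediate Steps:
$n = 25$ ($n = \left(-5\right)^{2} = 25$)
$V = \frac{370}{53}$ ($V = 7 - \frac{\frac{1}{43 + 10} \cdot 3}{3} = 7 - \frac{\frac{1}{53} \cdot 3}{3} = 7 - \frac{1}{53} = \frac{370}{53} \approx 6.9811$)
$P{\left(b \right)} = \frac{25}{b}$
$V - P{\left(10 \right)} = \frac{370}{53} - \frac{25}{10} = \frac{370}{53} - 25 \cdot \frac{1}{10} = \frac{370}{53} - \frac{5}{2} = \frac{475}{106}$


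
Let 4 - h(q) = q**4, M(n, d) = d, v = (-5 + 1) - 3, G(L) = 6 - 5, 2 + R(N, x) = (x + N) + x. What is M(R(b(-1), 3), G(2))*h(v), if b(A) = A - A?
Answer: -2397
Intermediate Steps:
b(A) = 0
R(N, x) = -2 + N + 2*x (R(N, x) = -2 + ((x + N) + x) = -2 + ((N + x) + x) = -2 + (N + 2*x) = -2 + N + 2*x)
G(L) = 1
v = -7 (v = -4 - 3 = -7)
h(q) = 4 - q**4
M(R(b(-1), 3), G(2))*h(v) = 1*(4 - 1*(-7)**4) = 1*(4 - 1*2401) = 1*(4 - 2401) = 1*(-2397) = -2397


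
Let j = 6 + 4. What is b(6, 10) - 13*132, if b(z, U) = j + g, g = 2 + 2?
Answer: -1702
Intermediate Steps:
j = 10
g = 4
b(z, U) = 14 (b(z, U) = 10 + 4 = 14)
b(6, 10) - 13*132 = 14 - 13*132 = 14 - 1716 = -1702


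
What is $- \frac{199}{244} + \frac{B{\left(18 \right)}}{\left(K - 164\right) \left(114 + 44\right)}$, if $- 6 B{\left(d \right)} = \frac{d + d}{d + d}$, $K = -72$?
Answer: $- \frac{11130407}{13647408} \approx -0.81557$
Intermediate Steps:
$B{\left(d \right)} = - \frac{1}{6}$ ($B{\left(d \right)} = - \frac{\left(d + d\right) \frac{1}{d + d}}{6} = - \frac{2 d \frac{1}{2 d}}{6} = \left(- \frac{1}{6}\right) 1 = - \frac{1}{6}$)
$- \frac{199}{244} + \frac{B{\left(18 \right)}}{\left(K - 164\right) \left(114 + 44\right)} = - \frac{199}{244} - \frac{1}{6 \left(-72 - 164\right) \left(114 + 44\right)} = \left(-199\right) \frac{1}{244} - \frac{1}{6 \left(\left(-236\right) 158\right)} = - \frac{199}{244} - \frac{1}{6 \left(-37288\right)} = - \frac{199}{244} - - \frac{1}{223728} = - \frac{199}{244} + \frac{1}{223728} = - \frac{11130407}{13647408}$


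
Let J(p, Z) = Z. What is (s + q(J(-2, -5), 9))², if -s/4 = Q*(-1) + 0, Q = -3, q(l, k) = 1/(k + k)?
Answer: 46225/324 ≈ 142.67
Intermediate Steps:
q(l, k) = 1/(2*k)
s = -12 (s = -4*(-3*(-1) + 0) = -4*(3 + 0) = -4*3 = -12)
(s + q(J(-2, -5), 9))² = (-12 + (½)/9)² = (-12 + (½)*(⅑))² = (-12 + 1/18)² = (-215/18)² = 46225/324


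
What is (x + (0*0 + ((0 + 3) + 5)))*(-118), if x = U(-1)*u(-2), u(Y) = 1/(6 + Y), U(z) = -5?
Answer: -1593/2 ≈ -796.50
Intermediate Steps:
x = -5/4 (x = -5/(6 - 2) = -5/4 ≈ -1.2500)
(x + (0*0 + ((0 + 3) + 5)))*(-118) = (-5/4 + (0*0 + ((0 + 3) + 5)))*(-118) = (-5/4 + (0 + (3 + 5)))*(-118) = (-5/4 + (0 + 8))*(-118) = (-5/4 + 8)*(-118) = (27/4)*(-118) = -1593/2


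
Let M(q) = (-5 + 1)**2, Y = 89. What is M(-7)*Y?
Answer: 1424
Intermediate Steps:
M(q) = 16 (M(q) = (-4)**2 = 16)
M(-7)*Y = 16*89 = 1424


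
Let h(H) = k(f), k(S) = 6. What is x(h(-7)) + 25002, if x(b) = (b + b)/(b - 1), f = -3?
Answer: 125022/5 ≈ 25004.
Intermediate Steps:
h(H) = 6
x(b) = 2*b/(-1 + b) (x(b) = (2*b)/(-1 + b) = 2*b/(-1 + b))
x(h(-7)) + 25002 = 2*6/(-1 + 6) + 25002 = 2*6/5 + 25002 = 2*6*(⅕) + 25002 = 12/5 + 25002 = 125022/5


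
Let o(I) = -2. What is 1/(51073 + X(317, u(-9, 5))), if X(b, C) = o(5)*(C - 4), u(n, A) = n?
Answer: 1/51099 ≈ 1.9570e-5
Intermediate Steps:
X(b, C) = 8 - 2*C (X(b, C) = -2*(C - 4) = -2*(-4 + C) = 8 - 2*C)
1/(51073 + X(317, u(-9, 5))) = 1/(51073 + (8 - 2*(-9))) = 1/(51073 + (8 + 18)) = 1/(51073 + 26) = 1/51099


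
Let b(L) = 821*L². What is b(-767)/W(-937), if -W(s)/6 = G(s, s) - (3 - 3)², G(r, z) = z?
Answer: 482985269/5622 ≈ 85910.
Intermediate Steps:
W(s) = -6*s (W(s) = -6*(s - (3 - 3)²) = -6*(s - 1*0²) = -6*(s - 1*0) = -6*(s + 0) = -6*s)
b(-767)/W(-937) = (821*(-767)²)/((-6*(-937))) = (821*588289)/5622 = 482985269*(1/5622) = 482985269/5622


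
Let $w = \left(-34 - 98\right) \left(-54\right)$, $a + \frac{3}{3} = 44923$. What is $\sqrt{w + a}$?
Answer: $5 \sqrt{2082} \approx 228.14$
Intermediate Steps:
$a = 44922$ ($a = -1 + 44923 = 44922$)
$w = 7128$ ($w = \left(-132\right) \left(-54\right) = 7128$)
$\sqrt{w + a} = \sqrt{7128 + 44922} = \sqrt{52050} = 5 \sqrt{2082}$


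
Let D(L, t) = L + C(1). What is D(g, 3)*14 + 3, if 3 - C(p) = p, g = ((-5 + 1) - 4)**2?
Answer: 927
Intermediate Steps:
g = 64 (g = (-4 - 4)**2 = (-8)**2 = 64)
C(p) = 3 - p
D(L, t) = 2 + L (D(L, t) = L + (3 - 1*1) = L + (3 - 1) = L + 2 = 2 + L)
D(g, 3)*14 + 3 = (2 + 64)*14 + 3 = 66*14 + 3 = 924 + 3 = 927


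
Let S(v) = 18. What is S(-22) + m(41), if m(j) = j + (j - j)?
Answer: 59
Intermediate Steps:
m(j) = j (m(j) = j + 0 = j)
S(-22) + m(41) = 18 + 41 = 59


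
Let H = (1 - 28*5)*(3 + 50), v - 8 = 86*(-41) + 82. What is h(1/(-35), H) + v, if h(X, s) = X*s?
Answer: -112893/35 ≈ -3225.5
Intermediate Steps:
v = -3436 (v = 8 + (86*(-41) + 82) = 8 + (-3526 + 82) = 8 - 3444 = -3436)
H = -7367 (H = (1 - 140)*53 = -139*53 = -7367)
h(1/(-35), H) + v = -7367/(-35) - 3436 = -1/35*(-7367) - 3436 = 7367/35 - 3436 = -112893/35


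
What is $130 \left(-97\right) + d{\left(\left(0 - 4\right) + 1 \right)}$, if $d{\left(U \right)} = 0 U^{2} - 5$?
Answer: $-12615$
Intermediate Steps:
$d{\left(U \right)} = -5$ ($d{\left(U \right)} = 0 - 5 = -5$)
$130 \left(-97\right) + d{\left(\left(0 - 4\right) + 1 \right)} = 130 \left(-97\right) - 5 = -12610 - 5 = -12615$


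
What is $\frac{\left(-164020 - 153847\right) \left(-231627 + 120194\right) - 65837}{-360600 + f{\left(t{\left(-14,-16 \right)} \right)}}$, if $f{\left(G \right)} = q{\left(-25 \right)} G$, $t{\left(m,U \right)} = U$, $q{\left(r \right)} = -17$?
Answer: $- \frac{17710403787}{180164} \approx -98302.0$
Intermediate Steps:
$f{\left(G \right)} = - 17 G$
$\frac{\left(-164020 - 153847\right) \left(-231627 + 120194\right) - 65837}{-360600 + f{\left(t{\left(-14,-16 \right)} \right)}} = \frac{\left(-164020 - 153847\right) \left(-231627 + 120194\right) - 65837}{-360600 - -272} = \frac{\left(-317867\right) \left(-111433\right) - 65837}{-360600 + 272} = \frac{35420873411 - 65837}{-360328} = 35420807574 \left(- \frac{1}{360328}\right) = - \frac{17710403787}{180164}$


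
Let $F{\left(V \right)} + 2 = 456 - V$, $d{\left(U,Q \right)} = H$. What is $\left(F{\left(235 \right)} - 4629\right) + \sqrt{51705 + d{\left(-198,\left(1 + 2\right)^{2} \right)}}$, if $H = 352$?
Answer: $-4410 + \sqrt{52057} \approx -4181.8$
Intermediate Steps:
$d{\left(U,Q \right)} = 352$
$F{\left(V \right)} = 454 - V$ ($F{\left(V \right)} = -2 - \left(-456 + V\right) = 454 - V$)
$\left(F{\left(235 \right)} - 4629\right) + \sqrt{51705 + d{\left(-198,\left(1 + 2\right)^{2} \right)}} = \left(\left(454 - 235\right) - 4629\right) + \sqrt{51705 + 352} = \left(\left(454 - 235\right) - 4629\right) + \sqrt{52057} = \left(219 - 4629\right) + \sqrt{52057} = -4410 + \sqrt{52057}$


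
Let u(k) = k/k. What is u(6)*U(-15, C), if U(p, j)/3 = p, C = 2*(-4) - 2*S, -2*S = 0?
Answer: -45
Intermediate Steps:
S = 0 (S = -½*0 = 0)
C = -8 (C = 2*(-4) - 2*0 = -8 + 0 = -8)
U(p, j) = 3*p
u(k) = 1
u(6)*U(-15, C) = 1*(3*(-15)) = 1*(-45) = -45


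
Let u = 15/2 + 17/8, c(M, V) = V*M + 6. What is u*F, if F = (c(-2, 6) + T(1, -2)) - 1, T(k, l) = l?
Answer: -693/8 ≈ -86.625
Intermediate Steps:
c(M, V) = 6 + M*V (c(M, V) = M*V + 6 = 6 + M*V)
F = -9 (F = ((6 - 2*6) - 2) - 1 = ((6 - 12) - 2) - 1 = (-6 - 2) - 1 = -8 - 1 = -9)
u = 77/8 (u = 15*(1/2) + 17*(1/8) = 15/2 + 17/8 = 77/8 ≈ 9.6250)
u*F = (77/8)*(-9) = -693/8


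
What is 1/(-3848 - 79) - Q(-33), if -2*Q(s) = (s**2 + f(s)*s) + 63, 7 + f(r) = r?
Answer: 4853771/3927 ≈ 1236.0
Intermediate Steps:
f(r) = -7 + r
Q(s) = -63/2 - s**2/2 - s*(-7 + s)/2 (Q(s) = -((s**2 + (-7 + s)*s) + 63)/2 = -((s**2 + s*(-7 + s)) + 63)/2 = -(63 + s**2 + s*(-7 + s))/2 = -63/2 - s**2/2 - s*(-7 + s)/2)
1/(-3848 - 79) - Q(-33) = 1/(-3848 - 79) - (-63/2 - 1*(-33)**2 + (7/2)*(-33)) = 1/(-3927) - (-63/2 - 1*1089 - 231/2) = -1/3927 - (-63/2 - 1089 - 231/2) = -1/3927 - 1*(-1236) = -1/3927 + 1236 = 4853771/3927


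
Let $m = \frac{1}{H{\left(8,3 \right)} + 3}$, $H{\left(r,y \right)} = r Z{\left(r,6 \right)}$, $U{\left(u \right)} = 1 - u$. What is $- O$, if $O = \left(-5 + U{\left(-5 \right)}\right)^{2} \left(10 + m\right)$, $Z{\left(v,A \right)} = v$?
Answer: $- \frac{671}{67} \approx -10.015$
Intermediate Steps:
$H{\left(r,y \right)} = r^{2}$ ($H{\left(r,y \right)} = r r = r^{2}$)
$m = \frac{1}{67}$ ($m = \frac{1}{8^{2} + 3} = \frac{1}{64 + 3} = \frac{1}{67} \approx 0.014925$)
$O = \frac{671}{67}$ ($O = \left(-5 + \left(1 - -5\right)\right)^{2} \left(10 + \frac{1}{67}\right) = \left(-5 + \left(1 + 5\right)\right)^{2} \cdot \frac{671}{67} = \left(-5 + 6\right)^{2} \cdot \frac{671}{67} = 1^{2} \cdot \frac{671}{67} = 1 \cdot \frac{671}{67} = \frac{671}{67} \approx 10.015$)
$- O = \left(-1\right) \frac{671}{67} = - \frac{671}{67}$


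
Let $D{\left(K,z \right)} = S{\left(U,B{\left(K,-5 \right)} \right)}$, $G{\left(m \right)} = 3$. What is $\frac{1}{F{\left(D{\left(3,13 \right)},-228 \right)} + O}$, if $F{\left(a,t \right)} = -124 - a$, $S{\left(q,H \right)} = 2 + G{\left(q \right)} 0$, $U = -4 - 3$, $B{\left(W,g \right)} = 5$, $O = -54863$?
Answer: $- \frac{1}{54989} \approx -1.8185 \cdot 10^{-5}$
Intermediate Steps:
$U = -7$
$S{\left(q,H \right)} = 2$ ($S{\left(q,H \right)} = 2 + 3 \cdot 0 = 2 + 0 = 2$)
$D{\left(K,z \right)} = 2$
$\frac{1}{F{\left(D{\left(3,13 \right)},-228 \right)} + O} = \frac{1}{\left(-124 - 2\right) - 54863} = \frac{1}{-126 - 54863} = \frac{1}{-54989} = - \frac{1}{54989}$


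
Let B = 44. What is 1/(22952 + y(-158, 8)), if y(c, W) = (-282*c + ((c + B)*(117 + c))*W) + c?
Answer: 1/104742 ≈ 9.5473e-6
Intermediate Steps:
y(c, W) = -281*c + W*(44 + c)*(117 + c) (y(c, W) = (-282*c + ((c + 44)*(117 + c))*W) + c = (-282*c + ((44 + c)*(117 + c))*W) + c = (-282*c + W*(44 + c)*(117 + c)) + c = -281*c + W*(44 + c)*(117 + c))
1/(22952 + y(-158, 8)) = 1/(22952 + (-281*(-158) + 5148*8 + 8*(-158)² + 161*8*(-158))) = 1/(22952 + (44398 + 41184 + 8*24964 - 203504)) = 1/(22952 + (44398 + 41184 + 199712 - 203504)) = 1/(22952 + 81790) = 1/104742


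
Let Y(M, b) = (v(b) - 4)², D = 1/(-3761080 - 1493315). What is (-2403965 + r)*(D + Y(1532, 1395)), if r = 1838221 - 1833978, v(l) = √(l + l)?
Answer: -35381098900201418/5254395 + 57593328*√310 ≈ -5.7196e+9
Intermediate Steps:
v(l) = √2*√l (v(l) = √(2*l) = √2*√l)
D = -1/5254395 (D = 1/(-5254395) = -1/5254395 ≈ -1.9032e-7)
r = 4243
Y(M, b) = (-4 + √2*√b)² (Y(M, b) = (√2*√b - 4)² = (-4 + √2*√b)²)
(-2403965 + r)*(D + Y(1532, 1395)) = (-2403965 + 4243)*(-1/5254395 + (-4 + √2*√1395)²) = -2399722*(-1/5254395 + (-4 + √2*(3*√155))²) = -2399722*(-1/5254395 + (-4 + 3*√310)²) = 2399722/5254395 - 2399722*(-4 + 3*√310)²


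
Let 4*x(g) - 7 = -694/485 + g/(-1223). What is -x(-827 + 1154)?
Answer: -786182/593155 ≈ -1.3254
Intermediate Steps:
x(g) = 2701/1940 - g/4892 (x(g) = 7/4 + (-694/485 + g/(-1223))/4 = 7/4 + (-694*1/485 + g*(-1/1223))/4 = 7/4 + (-694/485 - g/1223)/4 = 7/4 + (-347/970 - g/4892) = 2701/1940 - g/4892)
-x(-827 + 1154) = -(2701/1940 - (-827 + 1154)/4892) = -(2701/1940 - 1/4892*327) = -(2701/1940 - 327/4892) = -1*786182/593155 = -786182/593155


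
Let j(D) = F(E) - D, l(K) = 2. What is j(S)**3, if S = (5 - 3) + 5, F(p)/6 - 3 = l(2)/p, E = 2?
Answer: 4913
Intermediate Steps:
F(p) = 18 + 12/p (F(p) = 18 + 6*(2/p) = 18 + 12/p)
S = 7 (S = 2 + 5 = 7)
j(D) = 24 - D (j(D) = (18 + 12/2) - D = (18 + 12*(1/2)) - D = (18 + 6) - D = 24 - D)
j(S)**3 = (24 - 1*7)**3 = (24 - 7)**3 = 17**3 = 4913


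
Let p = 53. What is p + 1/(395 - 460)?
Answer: 3444/65 ≈ 52.985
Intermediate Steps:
p + 1/(395 - 460) = 53 + 1/(395 - 460) = 53 + 1/(-65) = 53 - 1/65 = 3444/65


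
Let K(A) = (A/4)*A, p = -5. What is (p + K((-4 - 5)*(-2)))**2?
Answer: 5776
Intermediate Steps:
K(A) = A**2/4 (K(A) = (A*(1/4))*A = (A/4)*A = A**2/4)
(p + K((-4 - 5)*(-2)))**2 = (-5 + ((-4 - 5)*(-2))**2/4)**2 = (-5 + (-9*(-2))**2/4)**2 = (-5 + (1/4)*18**2)**2 = (-5 + (1/4)*324)**2 = (-5 + 81)**2 = 76**2 = 5776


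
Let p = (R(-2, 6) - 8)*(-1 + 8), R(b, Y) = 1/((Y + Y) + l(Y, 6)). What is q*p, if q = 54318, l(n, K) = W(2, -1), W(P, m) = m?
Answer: -3007242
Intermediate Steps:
l(n, K) = -1
R(b, Y) = 1/(-1 + 2*Y) (R(b, Y) = 1/((Y + Y) - 1) = 1/(2*Y - 1) = 1/(-1 + 2*Y))
p = -609/11 (p = (1/(-1 + 2*6) - 8)*(-1 + 8) = (1/(-1 + 12) - 8)*7 = (1/11 - 8)*7 = -87/11*7 = -609/11 ≈ -55.364)
q*p = 54318*(-609/11) = -3007242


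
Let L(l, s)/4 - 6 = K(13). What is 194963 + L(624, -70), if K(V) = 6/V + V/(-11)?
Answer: 27882729/143 ≈ 1.9498e+5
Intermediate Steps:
K(V) = 6/V - V/11 (K(V) = 6/V + V*(-1/11) = 6/V - V/11)
L(l, s) = 3020/143 (L(l, s) = 24 + 4*(6/13 - 1/11*13) = 24 + 4*(6*(1/13) - 13/11) = 24 + 4*(6/13 - 13/11) = 24 + 4*(-103/143) = 24 - 412/143 = 3020/143)
194963 + L(624, -70) = 194963 + 3020/143 = 27882729/143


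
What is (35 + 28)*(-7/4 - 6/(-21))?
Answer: -369/4 ≈ -92.250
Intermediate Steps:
(35 + 28)*(-7/4 - 6/(-21)) = 63*(-7*¼ - 6*(-1/21)) = 63*(-7/4 + 2/7) = 63*(-41/28) = -369/4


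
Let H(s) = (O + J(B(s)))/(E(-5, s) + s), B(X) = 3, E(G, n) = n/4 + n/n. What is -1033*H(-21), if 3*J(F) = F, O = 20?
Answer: 86772/101 ≈ 859.13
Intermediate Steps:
E(G, n) = 1 + n/4 (E(G, n) = n*(¼) + 1 = n/4 + 1 = 1 + n/4)
J(F) = F/3
H(s) = 21/(1 + 5*s/4) (H(s) = (20 + (⅓)*3)/((1 + s/4) + s) = (20 + 1)/(1 + 5*s/4) = 21/(1 + 5*s/4))
-1033*H(-21) = -86772/(4 + 5*(-21)) = -86772/(4 - 105) = -86772/(-101) = -86772*(-1)/101 = -1033*(-84/101) = 86772/101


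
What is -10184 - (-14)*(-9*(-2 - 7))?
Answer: -9050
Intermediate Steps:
-10184 - (-14)*(-9*(-2 - 7)) = -10184 - (-14)*(-9*(-9)) = -10184 - (-14)*81 = -10184 - 1*(-1134) = -10184 + 1134 = -9050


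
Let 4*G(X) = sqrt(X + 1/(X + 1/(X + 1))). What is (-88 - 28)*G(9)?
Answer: -29*sqrt(75439)/91 ≈ -87.530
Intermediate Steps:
G(X) = sqrt(X + 1/(X + 1/(1 + X)))/4 (G(X) = sqrt(X + 1/(X + 1/(X + 1)))/4 = sqrt(X + 1/(X + 1/(1 + X)))/4)
(-88 - 28)*G(9) = (-88 - 28)*(sqrt((1 + 9 + 9*(1 + 9*(1 + 9)))/(1 + 9*(1 + 9)))/4) = -29*sqrt((1 + 9 + 9*(1 + 9*10))/(1 + 9*10)) = -29*sqrt((1 + 9 + 9*(1 + 90))/(1 + 90)) = -29*sqrt((1 + 9 + 9*91)/91) = -29*sqrt((1 + 9 + 819)/91) = -29*sqrt((1/91)*829) = -29*sqrt(829/91) = -29*sqrt(75439)/91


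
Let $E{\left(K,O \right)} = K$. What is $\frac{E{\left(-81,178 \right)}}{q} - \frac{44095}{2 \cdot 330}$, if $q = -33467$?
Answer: $- \frac{295134781}{4417644} \approx -66.808$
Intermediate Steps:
$\frac{E{\left(-81,178 \right)}}{q} - \frac{44095}{2 \cdot 330} = - \frac{81}{-33467} - \frac{44095}{2 \cdot 330} = \left(-81\right) \left(- \frac{1}{33467}\right) - \frac{44095}{660} = \frac{81}{33467} - \frac{8819}{132} = - \frac{295134781}{4417644}$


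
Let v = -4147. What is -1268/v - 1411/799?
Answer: -284605/194909 ≈ -1.4602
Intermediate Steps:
-1268/v - 1411/799 = -1268/(-4147) - 1411/799 = -1268*(-1/4147) - 1411*1/799 = 1268/4147 - 83/47 = -284605/194909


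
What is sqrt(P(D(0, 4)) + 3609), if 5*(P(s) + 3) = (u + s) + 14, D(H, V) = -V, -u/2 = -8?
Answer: 2*sqrt(22570)/5 ≈ 60.093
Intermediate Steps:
u = 16 (u = -2*(-8) = 16)
P(s) = 3 + s/5 (P(s) = -3 + ((16 + s) + 14)/5 = -3 + (30 + s)/5 = -3 + (6 + s/5) = 3 + s/5)
sqrt(P(D(0, 4)) + 3609) = sqrt((3 + (-1*4)/5) + 3609) = sqrt((3 + (1/5)*(-4)) + 3609) = sqrt((3 - 4/5) + 3609) = sqrt(11/5 + 3609) = sqrt(18056/5) = 2*sqrt(22570)/5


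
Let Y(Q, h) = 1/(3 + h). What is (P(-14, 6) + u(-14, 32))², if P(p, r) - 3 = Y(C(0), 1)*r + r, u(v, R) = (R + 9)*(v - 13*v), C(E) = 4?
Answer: 190357209/4 ≈ 4.7589e+7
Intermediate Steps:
u(v, R) = -12*v*(9 + R) (u(v, R) = (9 + R)*(-12*v) = -12*v*(9 + R))
P(p, r) = 3 + 5*r/4 (P(p, r) = 3 + (r/(3 + 1) + r) = 3 + (r/4 + r) = 3 + 5*r/4)
(P(-14, 6) + u(-14, 32))² = ((3 + (5/4)*6) - 12*(-14)*(9 + 32))² = ((3 + 15/2) - 12*(-14)*41)² = (21/2 + 6888)² = (13797/2)² = 190357209/4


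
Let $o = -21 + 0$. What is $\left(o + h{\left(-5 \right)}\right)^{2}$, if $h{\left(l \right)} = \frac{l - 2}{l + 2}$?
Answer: $\frac{3136}{9} \approx 348.44$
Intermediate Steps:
$o = -21$
$h{\left(l \right)} = \frac{-2 + l}{2 + l}$
$\left(o + h{\left(-5 \right)}\right)^{2} = \left(-21 + \frac{-2 - 5}{2 - 5}\right)^{2} = \left(-21 + \frac{1}{-3} \left(-7\right)\right)^{2} = \left(-21 - - \frac{7}{3}\right)^{2} = \left(-21 + \frac{7}{3}\right)^{2} = \left(- \frac{56}{3}\right)^{2} = \frac{3136}{9}$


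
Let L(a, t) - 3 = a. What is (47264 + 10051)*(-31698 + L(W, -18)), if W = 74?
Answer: -1812357615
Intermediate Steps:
L(a, t) = 3 + a
(47264 + 10051)*(-31698 + L(W, -18)) = (47264 + 10051)*(-31698 + (3 + 74)) = 57315*(-31698 + 77) = 57315*(-31621) = -1812357615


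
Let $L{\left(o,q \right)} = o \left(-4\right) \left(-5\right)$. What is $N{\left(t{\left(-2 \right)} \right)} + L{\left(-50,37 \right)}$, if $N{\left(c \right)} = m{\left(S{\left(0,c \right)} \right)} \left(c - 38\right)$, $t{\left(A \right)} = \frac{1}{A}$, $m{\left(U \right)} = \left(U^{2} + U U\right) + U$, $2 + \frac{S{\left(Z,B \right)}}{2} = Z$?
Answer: $-2078$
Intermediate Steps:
$S{\left(Z,B \right)} = -4 + 2 Z$
$L{\left(o,q \right)} = 20 o$ ($L{\left(o,q \right)} = - 4 o \left(-5\right) = 20 o$)
$m{\left(U \right)} = U + 2 U^{2}$ ($m{\left(U \right)} = \left(U^{2} + U^{2}\right) + U = 2 U^{2} + U = U + 2 U^{2}$)
$N{\left(c \right)} = -1064 + 28 c$ ($N{\left(c \right)} = \left(-4 + 2 \cdot 0\right) \left(1 + 2 \left(-4 + 2 \cdot 0\right)\right) \left(c - 38\right) = \left(-4 + 0\right) \left(1 + 2 \left(-4 + 0\right)\right) \left(-38 + c\right) = - 4 \left(1 + 2 \left(-4\right)\right) \left(-38 + c\right) = - 4 \left(1 - 8\right) \left(-38 + c\right) = \left(-4\right) \left(-7\right) \left(-38 + c\right) = 28 \left(-38 + c\right) = -1064 + 28 c$)
$N{\left(t{\left(-2 \right)} \right)} + L{\left(-50,37 \right)} = \left(-1064 + \frac{28}{-2}\right) + 20 \left(-50\right) = \left(-1064 + 28 \left(- \frac{1}{2}\right)\right) - 1000 = \left(-1064 - 14\right) - 1000 = -1078 - 1000 = -2078$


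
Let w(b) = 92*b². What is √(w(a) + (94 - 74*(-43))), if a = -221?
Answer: 2*√1124162 ≈ 2120.5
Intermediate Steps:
√(w(a) + (94 - 74*(-43))) = √(92*(-221)² + (94 - 74*(-43))) = √(92*48841 + (94 + 3182)) = √(4493372 + 3276) = √4496648 = 2*√1124162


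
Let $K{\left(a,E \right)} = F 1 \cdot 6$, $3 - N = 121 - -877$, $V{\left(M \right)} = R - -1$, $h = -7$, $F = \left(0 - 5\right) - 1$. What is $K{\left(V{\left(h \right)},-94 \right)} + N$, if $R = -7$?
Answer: $-1031$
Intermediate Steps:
$F = -6$ ($F = -5 - 1 = -6$)
$V{\left(M \right)} = -6$ ($V{\left(M \right)} = -7 - -1 = -7 + 1 = -6$)
$N = -995$ ($N = 3 - \left(121 - -877\right) = 3 - \left(121 + 877\right) = 3 - 998 = -995$)
$K{\left(a,E \right)} = -36$ ($K{\left(a,E \right)} = \left(-6\right) 1 \cdot 6 = \left(-6\right) 6 = -36$)
$K{\left(V{\left(h \right)},-94 \right)} + N = -36 - 995 = -1031$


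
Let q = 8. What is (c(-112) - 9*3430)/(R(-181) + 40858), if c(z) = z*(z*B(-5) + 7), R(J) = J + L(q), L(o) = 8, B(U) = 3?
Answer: 5978/40685 ≈ 0.14693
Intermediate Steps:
R(J) = 8 + J (R(J) = J + 8 = 8 + J)
c(z) = z*(7 + 3*z) (c(z) = z*(z*3 + 7) = z*(3*z + 7) = z*(7 + 3*z))
(c(-112) - 9*3430)/(R(-181) + 40858) = (-112*(7 + 3*(-112)) - 9*3430)/((8 - 181) + 40858) = (-112*(7 - 336) - 30870)/(-173 + 40858) = (-112*(-329) - 30870)/40685 = (36848 - 30870)*(1/40685) = 5978*(1/40685) = 5978/40685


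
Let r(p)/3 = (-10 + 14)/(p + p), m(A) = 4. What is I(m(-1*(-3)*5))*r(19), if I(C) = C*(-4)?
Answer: -96/19 ≈ -5.0526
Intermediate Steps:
I(C) = -4*C
r(p) = 6/p (r(p) = 3*((-10 + 14)/(p + p)) = 3*(4/((2*p))) = 3*(4*(1/(2*p))) = 3*(2/p) = 6/p)
I(m(-1*(-3)*5))*r(19) = (-4*4)*(6/19) = -96/19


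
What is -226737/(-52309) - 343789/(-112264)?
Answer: 43437661369/5872417576 ≈ 7.3969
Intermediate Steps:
-226737/(-52309) - 343789/(-112264) = -226737*(-1/52309) - 343789*(-1/112264) = 226737/52309 + 343789/112264 = 43437661369/5872417576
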